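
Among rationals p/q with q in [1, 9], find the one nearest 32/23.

7/5

Expand x = 32/23 as a continued fraction with the Euclidean algorithm:
  32 = 1*23 + 9, so a_0 = 1.
  23 = 2*9 + 5, so a_1 = 2.
  9 = 1*5 + 4, so a_2 = 1.
  5 = 1*4 + 1, so a_3 = 1.
  4 = 4*1 + 0, so a_4 = 4.
so x = [1; 2, 1, 1, 4].
Convergents (p_i = a_i*p_{i-1} + p_{i-2}, q_i = a_i*q_{i-1} + q_{i-2} with p_{-2}=0, p_{-1}=1, q_{-2}=1, q_{-1}=0), until the denominator exceeds 9:
  i=0: a_0=1, p_0 = 1*1 + 0 = 1, q_0 = 1*0 + 1 = 1.
  i=1: a_1=2, p_1 = 2*1 + 1 = 3, q_1 = 2*1 + 0 = 2.
  i=2: a_2=1, p_2 = 1*3 + 1 = 4, q_2 = 1*2 + 1 = 3.
  i=3: a_3=1, p_3 = 1*4 + 3 = 7, q_3 = 1*3 + 2 = 5.
  i=4: a_4=4, p_4 = 4*7 + 4 = 32, q_4 = 4*5 + 3 = 23.
q_4 = 23 > 9, so the last convergent with denominator <= 9 is p_3/q_3 = 7/5.
The closest fraction with denominator <= 9 is either p_3/q_3 or the intermediate fraction (k*p_3 + p_2)/(k*q_3 + q_2) with the largest k >= 1 whose denominator stays <= 9; these approach x as k grows, and every other convergent or intermediate fraction in range is farther away.
Largest k: floor((9 - q_2)/q_3) = floor((9 - 3)/5) = 1.
That gives (1*7 + 4)/(1*5 + 3) = 11/8.
Compare the errors: |x - 7/5| = |32*5 - 7*23|/(23*5) = 1/115, and |x - 11/8| = |32*8 - 11*23|/(23*8) = 3/184.
Cross-multiplying, 1*184 = 184 < 345 = 3*115, so 1/115 is smaller: the convergent 7/5 is closer to x than 11/8.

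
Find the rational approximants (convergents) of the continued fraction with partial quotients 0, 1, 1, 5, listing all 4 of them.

0/1, 1/1, 1/2, 6/11

Using the convergent recurrence p_i = a_i*p_{i-1} + p_{i-2}, q_i = a_i*q_{i-1} + q_{i-2} with p_{-2}=0, p_{-1}=1, q_{-2}=1, q_{-1}=0:
  i=0: a_0=0, p_0 = 0*1 + 0 = 0, q_0 = 0*0 + 1 = 1.
  i=1: a_1=1, p_1 = 1*0 + 1 = 1, q_1 = 1*1 + 0 = 1.
  i=2: a_2=1, p_2 = 1*1 + 0 = 1, q_2 = 1*1 + 1 = 2.
  i=3: a_3=5, p_3 = 5*1 + 1 = 6, q_3 = 5*2 + 1 = 11.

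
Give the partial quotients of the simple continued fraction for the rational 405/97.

[4; 5, 1, 2, 2, 2]

Run the Euclidean algorithm on 405 and 97; the successive quotients are the partial quotients a_0, a_1, ... (each step inverts the fractional part left over by the previous one):
  405 = 4*97 + 17, so a_0 = 4.
  97 = 5*17 + 12, so a_1 = 5.
  17 = 1*12 + 5, so a_2 = 1.
  12 = 2*5 + 2, so a_3 = 2.
  5 = 2*2 + 1, so a_4 = 2.
  2 = 2*1 + 0, so a_5 = 2.
The remainder reaches 0 after 6 divisions, so the expansion has 6 partial quotients, read off in order.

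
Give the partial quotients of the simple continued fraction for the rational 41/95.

[0; 2, 3, 6, 2]

Run the Euclidean algorithm on 41 and 95; the successive quotients are the partial quotients a_0, a_1, ... (each step inverts the fractional part left over by the previous one):
  41 = 0*95 + 41, so a_0 = 0.
  95 = 2*41 + 13, so a_1 = 2.
  41 = 3*13 + 2, so a_2 = 3.
  13 = 6*2 + 1, so a_3 = 6.
  2 = 2*1 + 0, so a_4 = 2.
The remainder reaches 0 after 5 divisions, so the expansion has 5 partial quotients, read off in order.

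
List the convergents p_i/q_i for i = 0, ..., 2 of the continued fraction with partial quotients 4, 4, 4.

4/1, 17/4, 72/17

Using the convergent recurrence p_i = a_i*p_{i-1} + p_{i-2}, q_i = a_i*q_{i-1} + q_{i-2} with p_{-2}=0, p_{-1}=1, q_{-2}=1, q_{-1}=0:
  i=0: a_0=4, p_0 = 4*1 + 0 = 4, q_0 = 4*0 + 1 = 1.
  i=1: a_1=4, p_1 = 4*4 + 1 = 17, q_1 = 4*1 + 0 = 4.
  i=2: a_2=4, p_2 = 4*17 + 4 = 72, q_2 = 4*4 + 1 = 17.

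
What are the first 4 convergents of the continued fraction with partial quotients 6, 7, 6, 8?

Using the convergent recurrence p_i = a_i*p_{i-1} + p_{i-2}, q_i = a_i*q_{i-1} + q_{i-2} with p_{-2}=0, p_{-1}=1, q_{-2}=1, q_{-1}=0:
  i=0: a_0=6, p_0 = 6*1 + 0 = 6, q_0 = 6*0 + 1 = 1.
  i=1: a_1=7, p_1 = 7*6 + 1 = 43, q_1 = 7*1 + 0 = 7.
  i=2: a_2=6, p_2 = 6*43 + 6 = 264, q_2 = 6*7 + 1 = 43.
  i=3: a_3=8, p_3 = 8*264 + 43 = 2155, q_3 = 8*43 + 7 = 351.

6/1, 43/7, 264/43, 2155/351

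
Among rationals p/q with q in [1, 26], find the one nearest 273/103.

Expand x = 273/103 as a continued fraction with the Euclidean algorithm:
  273 = 2*103 + 67, so a_0 = 2.
  103 = 1*67 + 36, so a_1 = 1.
  67 = 1*36 + 31, so a_2 = 1.
  36 = 1*31 + 5, so a_3 = 1.
  31 = 6*5 + 1, so a_4 = 6.
  5 = 5*1 + 0, so a_5 = 5.
so x = [2; 1, 1, 1, 6, 5].
Convergents (p_i = a_i*p_{i-1} + p_{i-2}, q_i = a_i*q_{i-1} + q_{i-2} with p_{-2}=0, p_{-1}=1, q_{-2}=1, q_{-1}=0), until the denominator exceeds 26:
  i=0: a_0=2, p_0 = 2*1 + 0 = 2, q_0 = 2*0 + 1 = 1.
  i=1: a_1=1, p_1 = 1*2 + 1 = 3, q_1 = 1*1 + 0 = 1.
  i=2: a_2=1, p_2 = 1*3 + 2 = 5, q_2 = 1*1 + 1 = 2.
  i=3: a_3=1, p_3 = 1*5 + 3 = 8, q_3 = 1*2 + 1 = 3.
  i=4: a_4=6, p_4 = 6*8 + 5 = 53, q_4 = 6*3 + 2 = 20.
  i=5: a_5=5, p_5 = 5*53 + 8 = 273, q_5 = 5*20 + 3 = 103.
q_5 = 103 > 26, so the last convergent with denominator <= 26 is p_4/q_4 = 53/20.
The closest fraction with denominator <= 26 is either p_4/q_4 or the intermediate fraction (k*p_4 + p_3)/(k*q_4 + q_3) with the largest k >= 1 whose denominator stays <= 26; these approach x as k grows, and every other convergent or intermediate fraction in range is farther away.
Largest k: floor((26 - q_3)/q_4) = floor((26 - 3)/20) = 1.
That gives (1*53 + 8)/(1*20 + 3) = 61/23.
Compare the errors: |x - 53/20| = |273*20 - 53*103|/(103*20) = 1/2060, and |x - 61/23| = |273*23 - 61*103|/(103*23) = 4/2369.
Cross-multiplying, 1*2369 = 2369 < 8240 = 4*2060, so 1/2060 is smaller: the convergent 53/20 is closer to x than 61/23.

53/20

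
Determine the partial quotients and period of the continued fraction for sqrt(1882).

[43; (2, 1, 1, 1, 1, 1, 1, 2, 86)]

Write x_i = (sqrt(1882) + m_i)/d_i with (m_0, d_0) = (0, 1). a_0 = floor(sqrt(1882)) = 43, since 43^2 = 1849 <= 1882 < 1936 = 44^2.
Iterate m_{i+1} = d_i*a_i - m_i, d_{i+1} = (1882 - m_{i+1}^2)/d_i, a_{i+1} = floor((a_0 + m_{i+1})/d_{i+1}):
  m_1 = 1*43 - 0 = 43, d_1 = (1882 - 43^2)/1 = 33/1 = 33, a_1 = floor((43 + 43)/33) = 2.
  m_2 = 33*2 - 43 = 23, d_2 = (1882 - 23^2)/33 = 1353/33 = 41, a_2 = floor((43 + 23)/41) = 1.
  m_3 = 41*1 - 23 = 18, d_3 = (1882 - 18^2)/41 = 1558/41 = 38, a_3 = floor((43 + 18)/38) = 1.
  m_4 = 38*1 - 18 = 20, d_4 = (1882 - 20^2)/38 = 1482/38 = 39, a_4 = floor((43 + 20)/39) = 1.
  m_5 = 39*1 - 20 = 19, d_5 = (1882 - 19^2)/39 = 1521/39 = 39, a_5 = floor((43 + 19)/39) = 1.
  m_6 = 39*1 - 19 = 20, d_6 = (1882 - 20^2)/39 = 1482/39 = 38, a_6 = floor((43 + 20)/38) = 1.
  m_7 = 38*1 - 20 = 18, d_7 = (1882 - 18^2)/38 = 1558/38 = 41, a_7 = floor((43 + 18)/41) = 1.
  m_8 = 41*1 - 18 = 23, d_8 = (1882 - 23^2)/41 = 1353/41 = 33, a_8 = floor((43 + 23)/33) = 2.
  m_9 = 33*2 - 23 = 43, d_9 = (1882 - 43^2)/33 = 33/33 = 1, a_9 = floor((43 + 43)/1) = 86.
  m_10 = 1*86 - 43 = 43, d_10 = (1882 - 43^2)/1 = 33/1 = 33: (m_10, d_10) = (m_1, d_1) = (43, 33), so from here the quotients repeat a_1, ..., a_9; the period length is 9.
Hence the expansion of sqrt(1882) is a_0 = 43 followed by the repeating block 2, 1, 1, 1, 1, 1, 1, 2, 86 (period 9).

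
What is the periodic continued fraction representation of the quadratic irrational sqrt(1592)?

[39; (1, 8, 1, 78)]

Write x_i = (sqrt(1592) + m_i)/d_i with (m_0, d_0) = (0, 1). a_0 = floor(sqrt(1592)) = 39, since 39^2 = 1521 <= 1592 < 1600 = 40^2.
Iterate m_{i+1} = d_i*a_i - m_i, d_{i+1} = (1592 - m_{i+1}^2)/d_i, a_{i+1} = floor((a_0 + m_{i+1})/d_{i+1}):
  m_1 = 1*39 - 0 = 39, d_1 = (1592 - 39^2)/1 = 71/1 = 71, a_1 = floor((39 + 39)/71) = 1.
  m_2 = 71*1 - 39 = 32, d_2 = (1592 - 32^2)/71 = 568/71 = 8, a_2 = floor((39 + 32)/8) = 8.
  m_3 = 8*8 - 32 = 32, d_3 = (1592 - 32^2)/8 = 568/8 = 71, a_3 = floor((39 + 32)/71) = 1.
  m_4 = 71*1 - 32 = 39, d_4 = (1592 - 39^2)/71 = 71/71 = 1, a_4 = floor((39 + 39)/1) = 78.
  m_5 = 1*78 - 39 = 39, d_5 = (1592 - 39^2)/1 = 71/1 = 71: (m_5, d_5) = (m_1, d_1) = (39, 71), so from here the quotients repeat a_1, ..., a_4; the period length is 4.
Hence the expansion of sqrt(1592) is a_0 = 39 followed by the repeating block 1, 8, 1, 78 (period 4).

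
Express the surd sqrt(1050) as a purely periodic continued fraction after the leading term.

[32; (2, 2, 10, 2, 2, 64)]

Write x_i = (sqrt(1050) + m_i)/d_i with (m_0, d_0) = (0, 1). a_0 = floor(sqrt(1050)) = 32, since 32^2 = 1024 <= 1050 < 1089 = 33^2.
Iterate m_{i+1} = d_i*a_i - m_i, d_{i+1} = (1050 - m_{i+1}^2)/d_i, a_{i+1} = floor((a_0 + m_{i+1})/d_{i+1}):
  m_1 = 1*32 - 0 = 32, d_1 = (1050 - 32^2)/1 = 26/1 = 26, a_1 = floor((32 + 32)/26) = 2.
  m_2 = 26*2 - 32 = 20, d_2 = (1050 - 20^2)/26 = 650/26 = 25, a_2 = floor((32 + 20)/25) = 2.
  m_3 = 25*2 - 20 = 30, d_3 = (1050 - 30^2)/25 = 150/25 = 6, a_3 = floor((32 + 30)/6) = 10.
  m_4 = 6*10 - 30 = 30, d_4 = (1050 - 30^2)/6 = 150/6 = 25, a_4 = floor((32 + 30)/25) = 2.
  m_5 = 25*2 - 30 = 20, d_5 = (1050 - 20^2)/25 = 650/25 = 26, a_5 = floor((32 + 20)/26) = 2.
  m_6 = 26*2 - 20 = 32, d_6 = (1050 - 32^2)/26 = 26/26 = 1, a_6 = floor((32 + 32)/1) = 64.
  m_7 = 1*64 - 32 = 32, d_7 = (1050 - 32^2)/1 = 26/1 = 26: (m_7, d_7) = (m_1, d_1) = (32, 26), so from here the quotients repeat a_1, ..., a_6; the period length is 6.
Hence the expansion of sqrt(1050) is a_0 = 32 followed by the repeating block 2, 2, 10, 2, 2, 64 (period 6).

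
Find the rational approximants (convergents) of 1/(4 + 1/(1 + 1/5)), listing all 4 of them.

Using the convergent recurrence p_i = a_i*p_{i-1} + p_{i-2}, q_i = a_i*q_{i-1} + q_{i-2} with p_{-2}=0, p_{-1}=1, q_{-2}=1, q_{-1}=0:
  i=0: a_0=0, p_0 = 0*1 + 0 = 0, q_0 = 0*0 + 1 = 1.
  i=1: a_1=4, p_1 = 4*0 + 1 = 1, q_1 = 4*1 + 0 = 4.
  i=2: a_2=1, p_2 = 1*1 + 0 = 1, q_2 = 1*4 + 1 = 5.
  i=3: a_3=5, p_3 = 5*1 + 1 = 6, q_3 = 5*5 + 4 = 29.

0/1, 1/4, 1/5, 6/29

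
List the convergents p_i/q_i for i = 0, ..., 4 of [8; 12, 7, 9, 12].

Using the convergent recurrence p_i = a_i*p_{i-1} + p_{i-2}, q_i = a_i*q_{i-1} + q_{i-2} with p_{-2}=0, p_{-1}=1, q_{-2}=1, q_{-1}=0:
  i=0: a_0=8, p_0 = 8*1 + 0 = 8, q_0 = 8*0 + 1 = 1.
  i=1: a_1=12, p_1 = 12*8 + 1 = 97, q_1 = 12*1 + 0 = 12.
  i=2: a_2=7, p_2 = 7*97 + 8 = 687, q_2 = 7*12 + 1 = 85.
  i=3: a_3=9, p_3 = 9*687 + 97 = 6280, q_3 = 9*85 + 12 = 777.
  i=4: a_4=12, p_4 = 12*6280 + 687 = 76047, q_4 = 12*777 + 85 = 9409.

8/1, 97/12, 687/85, 6280/777, 76047/9409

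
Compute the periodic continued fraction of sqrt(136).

Write x_i = (sqrt(136) + m_i)/d_i with (m_0, d_0) = (0, 1). a_0 = floor(sqrt(136)) = 11, since 11^2 = 121 <= 136 < 144 = 12^2.
Iterate m_{i+1} = d_i*a_i - m_i, d_{i+1} = (136 - m_{i+1}^2)/d_i, a_{i+1} = floor((a_0 + m_{i+1})/d_{i+1}):
  m_1 = 1*11 - 0 = 11, d_1 = (136 - 11^2)/1 = 15/1 = 15, a_1 = floor((11 + 11)/15) = 1.
  m_2 = 15*1 - 11 = 4, d_2 = (136 - 4^2)/15 = 120/15 = 8, a_2 = floor((11 + 4)/8) = 1.
  m_3 = 8*1 - 4 = 4, d_3 = (136 - 4^2)/8 = 120/8 = 15, a_3 = floor((11 + 4)/15) = 1.
  m_4 = 15*1 - 4 = 11, d_4 = (136 - 11^2)/15 = 15/15 = 1, a_4 = floor((11 + 11)/1) = 22.
  m_5 = 1*22 - 11 = 11, d_5 = (136 - 11^2)/1 = 15/1 = 15: (m_5, d_5) = (m_1, d_1) = (11, 15), so from here the quotients repeat a_1, ..., a_4; the period length is 4.
Hence the expansion of sqrt(136) is a_0 = 11 followed by the repeating block 1, 1, 1, 22 (period 4).

[11; (1, 1, 1, 22)]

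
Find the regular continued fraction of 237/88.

Run the Euclidean algorithm on 237 and 88; the successive quotients are the partial quotients a_0, a_1, ... (each step inverts the fractional part left over by the previous one):
  237 = 2*88 + 61, so a_0 = 2.
  88 = 1*61 + 27, so a_1 = 1.
  61 = 2*27 + 7, so a_2 = 2.
  27 = 3*7 + 6, so a_3 = 3.
  7 = 1*6 + 1, so a_4 = 1.
  6 = 6*1 + 0, so a_5 = 6.
The remainder reaches 0 after 6 divisions, so the expansion has 6 partial quotients, read off in order.

[2; 1, 2, 3, 1, 6]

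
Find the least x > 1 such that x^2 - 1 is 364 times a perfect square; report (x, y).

(x, y) = (4954951, 259710)

First expand sqrt(364) as a continued fraction. With x_i = (sqrt(364) + m_i)/d_i and (m_0, d_0) = (0, 1): a_0 = floor(sqrt(364)) = 19, since 19^2 = 361 <= 364 < 400 = 20^2.
Iterate m_{i+1} = d_i*a_i - m_i, d_{i+1} = (364 - m_{i+1}^2)/d_i, a_{i+1} = floor((a_0 + m_{i+1})/d_{i+1}):
  m_1 = 1*19 - 0 = 19, d_1 = (364 - 19^2)/1 = 3/1 = 3, a_1 = floor((19 + 19)/3) = 12.
  m_2 = 3*12 - 19 = 17, d_2 = (364 - 17^2)/3 = 75/3 = 25, a_2 = floor((19 + 17)/25) = 1.
  m_3 = 25*1 - 17 = 8, d_3 = (364 - 8^2)/25 = 300/25 = 12, a_3 = floor((19 + 8)/12) = 2.
  m_4 = 12*2 - 8 = 16, d_4 = (364 - 16^2)/12 = 108/12 = 9, a_4 = floor((19 + 16)/9) = 3.
  m_5 = 9*3 - 16 = 11, d_5 = (364 - 11^2)/9 = 243/9 = 27, a_5 = floor((19 + 11)/27) = 1.
  m_6 = 27*1 - 11 = 16, d_6 = (364 - 16^2)/27 = 108/27 = 4, a_6 = floor((19 + 16)/4) = 8.
  m_7 = 4*8 - 16 = 16, d_7 = (364 - 16^2)/4 = 108/4 = 27, a_7 = floor((19 + 16)/27) = 1.
  m_8 = 27*1 - 16 = 11, d_8 = (364 - 11^2)/27 = 243/27 = 9, a_8 = floor((19 + 11)/9) = 3.
  m_9 = 9*3 - 11 = 16, d_9 = (364 - 16^2)/9 = 108/9 = 12, a_9 = floor((19 + 16)/12) = 2.
  m_10 = 12*2 - 16 = 8, d_10 = (364 - 8^2)/12 = 300/12 = 25, a_10 = floor((19 + 8)/25) = 1.
  m_11 = 25*1 - 8 = 17, d_11 = (364 - 17^2)/25 = 75/25 = 3, a_11 = floor((19 + 17)/3) = 12.
  m_12 = 3*12 - 17 = 19, d_12 = (364 - 19^2)/3 = 3/3 = 1, a_12 = floor((19 + 19)/1) = 38.
  m_13 = 1*38 - 19 = 19, d_13 = (364 - 19^2)/1 = 3/1 = 3: (m_13, d_13) = (m_1, d_1) = (19, 3), so from here the quotients repeat a_1, ..., a_12; the period length is 12.
So sqrt(364) = [19; (12, 1, 2, 3, 1, 8, 1, 3, 2, 1, 12, 38)] with period length k = 12.
k is even, so the fundamental solution of x^2 - 364y^2 = 1 is (p_{k-1}, q_{k-1}) = (p_11, q_11); compute convergents through index 11.
Convergents (p_i = a_i*p_{i-1} + p_{i-2}, q_i = a_i*q_{i-1} + q_{i-2} with p_{-2}=0, p_{-1}=1, q_{-2}=1, q_{-1}=0):
  i=0: a_0=19, p_0 = 19*1 + 0 = 19, q_0 = 19*0 + 1 = 1.
  i=1: a_1=12, p_1 = 12*19 + 1 = 229, q_1 = 12*1 + 0 = 12.
  i=2: a_2=1, p_2 = 1*229 + 19 = 248, q_2 = 1*12 + 1 = 13.
  i=3: a_3=2, p_3 = 2*248 + 229 = 725, q_3 = 2*13 + 12 = 38.
  i=4: a_4=3, p_4 = 3*725 + 248 = 2423, q_4 = 3*38 + 13 = 127.
  i=5: a_5=1, p_5 = 1*2423 + 725 = 3148, q_5 = 1*127 + 38 = 165.
  i=6: a_6=8, p_6 = 8*3148 + 2423 = 27607, q_6 = 8*165 + 127 = 1447.
  i=7: a_7=1, p_7 = 1*27607 + 3148 = 30755, q_7 = 1*1447 + 165 = 1612.
  i=8: a_8=3, p_8 = 3*30755 + 27607 = 119872, q_8 = 3*1612 + 1447 = 6283.
  i=9: a_9=2, p_9 = 2*119872 + 30755 = 270499, q_9 = 2*6283 + 1612 = 14178.
  i=10: a_10=1, p_10 = 1*270499 + 119872 = 390371, q_10 = 1*14178 + 6283 = 20461.
  i=11: a_11=12, p_11 = 12*390371 + 270499 = 4954951, q_11 = 12*20461 + 14178 = 259710.
Check: 4954951^2 - 364*259710^2 = 24551539412401 - 24551539412400 = 1, so (x, y) = (4954951, 259710) solves the equation, and by the theorem it is the least positive solution.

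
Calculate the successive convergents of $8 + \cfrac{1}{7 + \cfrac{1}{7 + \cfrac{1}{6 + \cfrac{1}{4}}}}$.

8/1, 57/7, 407/50, 2499/307, 10403/1278

Using the convergent recurrence p_i = a_i*p_{i-1} + p_{i-2}, q_i = a_i*q_{i-1} + q_{i-2} with p_{-2}=0, p_{-1}=1, q_{-2}=1, q_{-1}=0:
  i=0: a_0=8, p_0 = 8*1 + 0 = 8, q_0 = 8*0 + 1 = 1.
  i=1: a_1=7, p_1 = 7*8 + 1 = 57, q_1 = 7*1 + 0 = 7.
  i=2: a_2=7, p_2 = 7*57 + 8 = 407, q_2 = 7*7 + 1 = 50.
  i=3: a_3=6, p_3 = 6*407 + 57 = 2499, q_3 = 6*50 + 7 = 307.
  i=4: a_4=4, p_4 = 4*2499 + 407 = 10403, q_4 = 4*307 + 50 = 1278.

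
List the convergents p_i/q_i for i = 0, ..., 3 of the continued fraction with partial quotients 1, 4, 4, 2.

Using the convergent recurrence p_i = a_i*p_{i-1} + p_{i-2}, q_i = a_i*q_{i-1} + q_{i-2} with p_{-2}=0, p_{-1}=1, q_{-2}=1, q_{-1}=0:
  i=0: a_0=1, p_0 = 1*1 + 0 = 1, q_0 = 1*0 + 1 = 1.
  i=1: a_1=4, p_1 = 4*1 + 1 = 5, q_1 = 4*1 + 0 = 4.
  i=2: a_2=4, p_2 = 4*5 + 1 = 21, q_2 = 4*4 + 1 = 17.
  i=3: a_3=2, p_3 = 2*21 + 5 = 47, q_3 = 2*17 + 4 = 38.

1/1, 5/4, 21/17, 47/38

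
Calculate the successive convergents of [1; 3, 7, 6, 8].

1/1, 4/3, 29/22, 178/135, 1453/1102

Using the convergent recurrence p_i = a_i*p_{i-1} + p_{i-2}, q_i = a_i*q_{i-1} + q_{i-2} with p_{-2}=0, p_{-1}=1, q_{-2}=1, q_{-1}=0:
  i=0: a_0=1, p_0 = 1*1 + 0 = 1, q_0 = 1*0 + 1 = 1.
  i=1: a_1=3, p_1 = 3*1 + 1 = 4, q_1 = 3*1 + 0 = 3.
  i=2: a_2=7, p_2 = 7*4 + 1 = 29, q_2 = 7*3 + 1 = 22.
  i=3: a_3=6, p_3 = 6*29 + 4 = 178, q_3 = 6*22 + 3 = 135.
  i=4: a_4=8, p_4 = 8*178 + 29 = 1453, q_4 = 8*135 + 22 = 1102.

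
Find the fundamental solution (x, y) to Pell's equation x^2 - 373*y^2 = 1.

First expand sqrt(373) as a continued fraction. With x_i = (sqrt(373) + m_i)/d_i and (m_0, d_0) = (0, 1): a_0 = floor(sqrt(373)) = 19, since 19^2 = 361 <= 373 < 400 = 20^2.
Iterate m_{i+1} = d_i*a_i - m_i, d_{i+1} = (373 - m_{i+1}^2)/d_i, a_{i+1} = floor((a_0 + m_{i+1})/d_{i+1}):
  m_1 = 1*19 - 0 = 19, d_1 = (373 - 19^2)/1 = 12/1 = 12, a_1 = floor((19 + 19)/12) = 3.
  m_2 = 12*3 - 19 = 17, d_2 = (373 - 17^2)/12 = 84/12 = 7, a_2 = floor((19 + 17)/7) = 5.
  m_3 = 7*5 - 17 = 18, d_3 = (373 - 18^2)/7 = 49/7 = 7, a_3 = floor((19 + 18)/7) = 5.
  m_4 = 7*5 - 18 = 17, d_4 = (373 - 17^2)/7 = 84/7 = 12, a_4 = floor((19 + 17)/12) = 3.
  m_5 = 12*3 - 17 = 19, d_5 = (373 - 19^2)/12 = 12/12 = 1, a_5 = floor((19 + 19)/1) = 38.
  m_6 = 1*38 - 19 = 19, d_6 = (373 - 19^2)/1 = 12/1 = 12: (m_6, d_6) = (m_1, d_1) = (19, 12), so from here the quotients repeat a_1, ..., a_5; the period length is 5.
So sqrt(373) = [19; (3, 5, 5, 3, 38)] with period length k = 5.
k is odd, so (p_{k-1}, q_{k-1}) only solves x^2 - 373y^2 = -1 and the fundamental solution of x^2 - 373y^2 = 1 is (p_{2k-1}, q_{2k-1}) = (p_9, q_9); compute convergents through index 9, running through the period twice.
Convergents (p_i = a_i*p_{i-1} + p_{i-2}, q_i = a_i*q_{i-1} + q_{i-2} with p_{-2}=0, p_{-1}=1, q_{-2}=1, q_{-1}=0):
  i=0: a_0=19, p_0 = 19*1 + 0 = 19, q_0 = 19*0 + 1 = 1.
  i=1: a_1=3, p_1 = 3*19 + 1 = 58, q_1 = 3*1 + 0 = 3.
  i=2: a_2=5, p_2 = 5*58 + 19 = 309, q_2 = 5*3 + 1 = 16.
  i=3: a_3=5, p_3 = 5*309 + 58 = 1603, q_3 = 5*16 + 3 = 83.
  i=4: a_4=3, p_4 = 3*1603 + 309 = 5118, q_4 = 3*83 + 16 = 265.
  i=5: a_5=38, p_5 = 38*5118 + 1603 = 196087, q_5 = 38*265 + 83 = 10153.
  i=6: a_6=3, p_6 = 3*196087 + 5118 = 593379, q_6 = 3*10153 + 265 = 30724.
  i=7: a_7=5, p_7 = 5*593379 + 196087 = 3162982, q_7 = 5*30724 + 10153 = 163773.
  i=8: a_8=5, p_8 = 5*3162982 + 593379 = 16408289, q_8 = 5*163773 + 30724 = 849589.
  i=9: a_9=3, p_9 = 3*16408289 + 3162982 = 52387849, q_9 = 3*849589 + 163773 = 2712540.
Indeed p_4^2 - 373*q_4^2 = 26193924 - 26193925 = -1, not +1.
Check: 52387849^2 - 373*2712540^2 = 2744486722846801 - 2744486722846800 = 1, so (x, y) = (52387849, 2712540) solves the equation, and by the theorem it is the least positive solution.

(x, y) = (52387849, 2712540)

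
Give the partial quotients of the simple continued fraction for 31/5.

Run the Euclidean algorithm on 31 and 5; the successive quotients are the partial quotients a_0, a_1, ... (each step inverts the fractional part left over by the previous one):
  31 = 6*5 + 1, so a_0 = 6.
  5 = 5*1 + 0, so a_1 = 5.
The remainder reaches 0 after 2 divisions, so the expansion has 2 partial quotients, read off in order.

[6; 5]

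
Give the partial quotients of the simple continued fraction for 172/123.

Run the Euclidean algorithm on 172 and 123; the successive quotients are the partial quotients a_0, a_1, ... (each step inverts the fractional part left over by the previous one):
  172 = 1*123 + 49, so a_0 = 1.
  123 = 2*49 + 25, so a_1 = 2.
  49 = 1*25 + 24, so a_2 = 1.
  25 = 1*24 + 1, so a_3 = 1.
  24 = 24*1 + 0, so a_4 = 24.
The remainder reaches 0 after 5 divisions, so the expansion has 5 partial quotients, read off in order.

[1; 2, 1, 1, 24]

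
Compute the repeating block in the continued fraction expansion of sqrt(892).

[29; (1, 6, 2, 14, 2, 6, 1, 58)]

Write x_i = (sqrt(892) + m_i)/d_i with (m_0, d_0) = (0, 1). a_0 = floor(sqrt(892)) = 29, since 29^2 = 841 <= 892 < 900 = 30^2.
Iterate m_{i+1} = d_i*a_i - m_i, d_{i+1} = (892 - m_{i+1}^2)/d_i, a_{i+1} = floor((a_0 + m_{i+1})/d_{i+1}):
  m_1 = 1*29 - 0 = 29, d_1 = (892 - 29^2)/1 = 51/1 = 51, a_1 = floor((29 + 29)/51) = 1.
  m_2 = 51*1 - 29 = 22, d_2 = (892 - 22^2)/51 = 408/51 = 8, a_2 = floor((29 + 22)/8) = 6.
  m_3 = 8*6 - 22 = 26, d_3 = (892 - 26^2)/8 = 216/8 = 27, a_3 = floor((29 + 26)/27) = 2.
  m_4 = 27*2 - 26 = 28, d_4 = (892 - 28^2)/27 = 108/27 = 4, a_4 = floor((29 + 28)/4) = 14.
  m_5 = 4*14 - 28 = 28, d_5 = (892 - 28^2)/4 = 108/4 = 27, a_5 = floor((29 + 28)/27) = 2.
  m_6 = 27*2 - 28 = 26, d_6 = (892 - 26^2)/27 = 216/27 = 8, a_6 = floor((29 + 26)/8) = 6.
  m_7 = 8*6 - 26 = 22, d_7 = (892 - 22^2)/8 = 408/8 = 51, a_7 = floor((29 + 22)/51) = 1.
  m_8 = 51*1 - 22 = 29, d_8 = (892 - 29^2)/51 = 51/51 = 1, a_8 = floor((29 + 29)/1) = 58.
  m_9 = 1*58 - 29 = 29, d_9 = (892 - 29^2)/1 = 51/1 = 51: (m_9, d_9) = (m_1, d_1) = (29, 51), so from here the quotients repeat a_1, ..., a_8; the period length is 8.
Hence the expansion of sqrt(892) is a_0 = 29 followed by the repeating block 1, 6, 2, 14, 2, 6, 1, 58 (period 8).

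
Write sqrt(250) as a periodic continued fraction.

Write x_i = (sqrt(250) + m_i)/d_i with (m_0, d_0) = (0, 1). a_0 = floor(sqrt(250)) = 15, since 15^2 = 225 <= 250 < 256 = 16^2.
Iterate m_{i+1} = d_i*a_i - m_i, d_{i+1} = (250 - m_{i+1}^2)/d_i, a_{i+1} = floor((a_0 + m_{i+1})/d_{i+1}):
  m_1 = 1*15 - 0 = 15, d_1 = (250 - 15^2)/1 = 25/1 = 25, a_1 = floor((15 + 15)/25) = 1.
  m_2 = 25*1 - 15 = 10, d_2 = (250 - 10^2)/25 = 150/25 = 6, a_2 = floor((15 + 10)/6) = 4.
  m_3 = 6*4 - 10 = 14, d_3 = (250 - 14^2)/6 = 54/6 = 9, a_3 = floor((15 + 14)/9) = 3.
  m_4 = 9*3 - 14 = 13, d_4 = (250 - 13^2)/9 = 81/9 = 9, a_4 = floor((15 + 13)/9) = 3.
  m_5 = 9*3 - 13 = 14, d_5 = (250 - 14^2)/9 = 54/9 = 6, a_5 = floor((15 + 14)/6) = 4.
  m_6 = 6*4 - 14 = 10, d_6 = (250 - 10^2)/6 = 150/6 = 25, a_6 = floor((15 + 10)/25) = 1.
  m_7 = 25*1 - 10 = 15, d_7 = (250 - 15^2)/25 = 25/25 = 1, a_7 = floor((15 + 15)/1) = 30.
  m_8 = 1*30 - 15 = 15, d_8 = (250 - 15^2)/1 = 25/1 = 25: (m_8, d_8) = (m_1, d_1) = (15, 25), so from here the quotients repeat a_1, ..., a_7; the period length is 7.
Hence the expansion of sqrt(250) is a_0 = 15 followed by the repeating block 1, 4, 3, 3, 4, 1, 30 (period 7).

[15; (1, 4, 3, 3, 4, 1, 30)]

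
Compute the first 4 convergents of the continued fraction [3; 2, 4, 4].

Using the convergent recurrence p_i = a_i*p_{i-1} + p_{i-2}, q_i = a_i*q_{i-1} + q_{i-2} with p_{-2}=0, p_{-1}=1, q_{-2}=1, q_{-1}=0:
  i=0: a_0=3, p_0 = 3*1 + 0 = 3, q_0 = 3*0 + 1 = 1.
  i=1: a_1=2, p_1 = 2*3 + 1 = 7, q_1 = 2*1 + 0 = 2.
  i=2: a_2=4, p_2 = 4*7 + 3 = 31, q_2 = 4*2 + 1 = 9.
  i=3: a_3=4, p_3 = 4*31 + 7 = 131, q_3 = 4*9 + 2 = 38.

3/1, 7/2, 31/9, 131/38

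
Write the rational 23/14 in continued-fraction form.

Run the Euclidean algorithm on 23 and 14; the successive quotients are the partial quotients a_0, a_1, ... (each step inverts the fractional part left over by the previous one):
  23 = 1*14 + 9, so a_0 = 1.
  14 = 1*9 + 5, so a_1 = 1.
  9 = 1*5 + 4, so a_2 = 1.
  5 = 1*4 + 1, so a_3 = 1.
  4 = 4*1 + 0, so a_4 = 4.
The remainder reaches 0 after 5 divisions, so the expansion has 5 partial quotients, read off in order.

[1; 1, 1, 1, 4]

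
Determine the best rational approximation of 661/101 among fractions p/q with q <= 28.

Expand x = 661/101 as a continued fraction with the Euclidean algorithm:
  661 = 6*101 + 55, so a_0 = 6.
  101 = 1*55 + 46, so a_1 = 1.
  55 = 1*46 + 9, so a_2 = 1.
  46 = 5*9 + 1, so a_3 = 5.
  9 = 9*1 + 0, so a_4 = 9.
so x = [6; 1, 1, 5, 9].
Convergents (p_i = a_i*p_{i-1} + p_{i-2}, q_i = a_i*q_{i-1} + q_{i-2} with p_{-2}=0, p_{-1}=1, q_{-2}=1, q_{-1}=0), until the denominator exceeds 28:
  i=0: a_0=6, p_0 = 6*1 + 0 = 6, q_0 = 6*0 + 1 = 1.
  i=1: a_1=1, p_1 = 1*6 + 1 = 7, q_1 = 1*1 + 0 = 1.
  i=2: a_2=1, p_2 = 1*7 + 6 = 13, q_2 = 1*1 + 1 = 2.
  i=3: a_3=5, p_3 = 5*13 + 7 = 72, q_3 = 5*2 + 1 = 11.
  i=4: a_4=9, p_4 = 9*72 + 13 = 661, q_4 = 9*11 + 2 = 101.
q_4 = 101 > 28, so the last convergent with denominator <= 28 is p_3/q_3 = 72/11.
The closest fraction with denominator <= 28 is either p_3/q_3 or the intermediate fraction (k*p_3 + p_2)/(k*q_3 + q_2) with the largest k >= 1 whose denominator stays <= 28; these approach x as k grows, and every other convergent or intermediate fraction in range is farther away.
Largest k: floor((28 - q_2)/q_3) = floor((28 - 2)/11) = 2.
That gives (2*72 + 13)/(2*11 + 2) = 157/24.
Compare the errors: |x - 72/11| = |661*11 - 72*101|/(101*11) = 1/1111, and |x - 157/24| = |661*24 - 157*101|/(101*24) = 7/2424.
Cross-multiplying, 1*2424 = 2424 < 7777 = 7*1111, so 1/1111 is smaller: the convergent 72/11 is closer to x than 157/24.

72/11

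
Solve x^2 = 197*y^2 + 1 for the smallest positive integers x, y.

(x, y) = (393, 28)

First expand sqrt(197) as a continued fraction. With x_i = (sqrt(197) + m_i)/d_i and (m_0, d_0) = (0, 1): a_0 = floor(sqrt(197)) = 14, since 14^2 = 196 <= 197 < 225 = 15^2.
Iterate m_{i+1} = d_i*a_i - m_i, d_{i+1} = (197 - m_{i+1}^2)/d_i, a_{i+1} = floor((a_0 + m_{i+1})/d_{i+1}):
  m_1 = 1*14 - 0 = 14, d_1 = (197 - 14^2)/1 = 1/1 = 1, a_1 = floor((14 + 14)/1) = 28.
  m_2 = 1*28 - 14 = 14, d_2 = (197 - 14^2)/1 = 1/1 = 1: (m_2, d_2) = (m_1, d_1) = (14, 1), so from here the quotient a_1 repeats; the period length is 1.
So sqrt(197) = [14; (28)] with period length k = 1.
k is odd, so (p_{k-1}, q_{k-1}) only solves x^2 - 197y^2 = -1 and the fundamental solution of x^2 - 197y^2 = 1 is (p_{2k-1}, q_{2k-1}) = (p_1, q_1); compute convergents through index 1, running through the period twice.
Convergents (p_i = a_i*p_{i-1} + p_{i-2}, q_i = a_i*q_{i-1} + q_{i-2} with p_{-2}=0, p_{-1}=1, q_{-2}=1, q_{-1}=0):
  i=0: a_0=14, p_0 = 14*1 + 0 = 14, q_0 = 14*0 + 1 = 1.
  i=1: a_1=28, p_1 = 28*14 + 1 = 393, q_1 = 28*1 + 0 = 28.
Indeed p_0^2 - 197*q_0^2 = 196 - 197 = -1, not +1.
Check: 393^2 - 197*28^2 = 154449 - 154448 = 1, so (x, y) = (393, 28) solves the equation, and by the theorem it is the least positive solution.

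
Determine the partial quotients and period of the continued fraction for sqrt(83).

[9; (9, 18)]

Write x_i = (sqrt(83) + m_i)/d_i with (m_0, d_0) = (0, 1). a_0 = floor(sqrt(83)) = 9, since 9^2 = 81 <= 83 < 100 = 10^2.
Iterate m_{i+1} = d_i*a_i - m_i, d_{i+1} = (83 - m_{i+1}^2)/d_i, a_{i+1} = floor((a_0 + m_{i+1})/d_{i+1}):
  m_1 = 1*9 - 0 = 9, d_1 = (83 - 9^2)/1 = 2/1 = 2, a_1 = floor((9 + 9)/2) = 9.
  m_2 = 2*9 - 9 = 9, d_2 = (83 - 9^2)/2 = 2/2 = 1, a_2 = floor((9 + 9)/1) = 18.
  m_3 = 1*18 - 9 = 9, d_3 = (83 - 9^2)/1 = 2/1 = 2: (m_3, d_3) = (m_1, d_1) = (9, 2), so from here the quotients repeat a_1, a_2; the period length is 2.
Hence the expansion of sqrt(83) is a_0 = 9 followed by the repeating block 9, 18 (period 2).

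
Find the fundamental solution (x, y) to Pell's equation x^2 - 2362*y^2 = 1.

(x, y) = (118099, 2430)

First expand sqrt(2362) as a continued fraction. With x_i = (sqrt(2362) + m_i)/d_i and (m_0, d_0) = (0, 1): a_0 = floor(sqrt(2362)) = 48, since 48^2 = 2304 <= 2362 < 2401 = 49^2.
Iterate m_{i+1} = d_i*a_i - m_i, d_{i+1} = (2362 - m_{i+1}^2)/d_i, a_{i+1} = floor((a_0 + m_{i+1})/d_{i+1}):
  m_1 = 1*48 - 0 = 48, d_1 = (2362 - 48^2)/1 = 58/1 = 58, a_1 = floor((48 + 48)/58) = 1.
  m_2 = 58*1 - 48 = 10, d_2 = (2362 - 10^2)/58 = 2262/58 = 39, a_2 = floor((48 + 10)/39) = 1.
  m_3 = 39*1 - 10 = 29, d_3 = (2362 - 29^2)/39 = 1521/39 = 39, a_3 = floor((48 + 29)/39) = 1.
  m_4 = 39*1 - 29 = 10, d_4 = (2362 - 10^2)/39 = 2262/39 = 58, a_4 = floor((48 + 10)/58) = 1.
  m_5 = 58*1 - 10 = 48, d_5 = (2362 - 48^2)/58 = 58/58 = 1, a_5 = floor((48 + 48)/1) = 96.
  m_6 = 1*96 - 48 = 48, d_6 = (2362 - 48^2)/1 = 58/1 = 58: (m_6, d_6) = (m_1, d_1) = (48, 58), so from here the quotients repeat a_1, ..., a_5; the period length is 5.
So sqrt(2362) = [48; (1, 1, 1, 1, 96)] with period length k = 5.
k is odd, so (p_{k-1}, q_{k-1}) only solves x^2 - 2362y^2 = -1 and the fundamental solution of x^2 - 2362y^2 = 1 is (p_{2k-1}, q_{2k-1}) = (p_9, q_9); compute convergents through index 9, running through the period twice.
Convergents (p_i = a_i*p_{i-1} + p_{i-2}, q_i = a_i*q_{i-1} + q_{i-2} with p_{-2}=0, p_{-1}=1, q_{-2}=1, q_{-1}=0):
  i=0: a_0=48, p_0 = 48*1 + 0 = 48, q_0 = 48*0 + 1 = 1.
  i=1: a_1=1, p_1 = 1*48 + 1 = 49, q_1 = 1*1 + 0 = 1.
  i=2: a_2=1, p_2 = 1*49 + 48 = 97, q_2 = 1*1 + 1 = 2.
  i=3: a_3=1, p_3 = 1*97 + 49 = 146, q_3 = 1*2 + 1 = 3.
  i=4: a_4=1, p_4 = 1*146 + 97 = 243, q_4 = 1*3 + 2 = 5.
  i=5: a_5=96, p_5 = 96*243 + 146 = 23474, q_5 = 96*5 + 3 = 483.
  i=6: a_6=1, p_6 = 1*23474 + 243 = 23717, q_6 = 1*483 + 5 = 488.
  i=7: a_7=1, p_7 = 1*23717 + 23474 = 47191, q_7 = 1*488 + 483 = 971.
  i=8: a_8=1, p_8 = 1*47191 + 23717 = 70908, q_8 = 1*971 + 488 = 1459.
  i=9: a_9=1, p_9 = 1*70908 + 47191 = 118099, q_9 = 1*1459 + 971 = 2430.
Indeed p_4^2 - 2362*q_4^2 = 59049 - 59050 = -1, not +1.
Check: 118099^2 - 2362*2430^2 = 13947373801 - 13947373800 = 1, so (x, y) = (118099, 2430) solves the equation, and by the theorem it is the least positive solution.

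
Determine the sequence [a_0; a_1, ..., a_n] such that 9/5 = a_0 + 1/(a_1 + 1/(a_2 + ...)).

Run the Euclidean algorithm on 9 and 5; the successive quotients are the partial quotients a_0, a_1, ... (each step inverts the fractional part left over by the previous one):
  9 = 1*5 + 4, so a_0 = 1.
  5 = 1*4 + 1, so a_1 = 1.
  4 = 4*1 + 0, so a_2 = 4.
The remainder reaches 0 after 3 divisions, so the expansion has 3 partial quotients, read off in order.

[1; 1, 4]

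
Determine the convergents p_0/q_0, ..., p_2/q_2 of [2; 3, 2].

Using the convergent recurrence p_i = a_i*p_{i-1} + p_{i-2}, q_i = a_i*q_{i-1} + q_{i-2} with p_{-2}=0, p_{-1}=1, q_{-2}=1, q_{-1}=0:
  i=0: a_0=2, p_0 = 2*1 + 0 = 2, q_0 = 2*0 + 1 = 1.
  i=1: a_1=3, p_1 = 3*2 + 1 = 7, q_1 = 3*1 + 0 = 3.
  i=2: a_2=2, p_2 = 2*7 + 2 = 16, q_2 = 2*3 + 1 = 7.

2/1, 7/3, 16/7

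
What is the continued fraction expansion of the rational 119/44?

Run the Euclidean algorithm on 119 and 44; the successive quotients are the partial quotients a_0, a_1, ... (each step inverts the fractional part left over by the previous one):
  119 = 2*44 + 31, so a_0 = 2.
  44 = 1*31 + 13, so a_1 = 1.
  31 = 2*13 + 5, so a_2 = 2.
  13 = 2*5 + 3, so a_3 = 2.
  5 = 1*3 + 2, so a_4 = 1.
  3 = 1*2 + 1, so a_5 = 1.
  2 = 2*1 + 0, so a_6 = 2.
The remainder reaches 0 after 7 divisions, so the expansion has 7 partial quotients, read off in order.

[2; 1, 2, 2, 1, 1, 2]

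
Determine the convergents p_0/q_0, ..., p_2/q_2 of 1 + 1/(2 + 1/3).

Using the convergent recurrence p_i = a_i*p_{i-1} + p_{i-2}, q_i = a_i*q_{i-1} + q_{i-2} with p_{-2}=0, p_{-1}=1, q_{-2}=1, q_{-1}=0:
  i=0: a_0=1, p_0 = 1*1 + 0 = 1, q_0 = 1*0 + 1 = 1.
  i=1: a_1=2, p_1 = 2*1 + 1 = 3, q_1 = 2*1 + 0 = 2.
  i=2: a_2=3, p_2 = 3*3 + 1 = 10, q_2 = 3*2 + 1 = 7.

1/1, 3/2, 10/7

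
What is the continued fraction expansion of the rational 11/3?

Run the Euclidean algorithm on 11 and 3; the successive quotients are the partial quotients a_0, a_1, ... (each step inverts the fractional part left over by the previous one):
  11 = 3*3 + 2, so a_0 = 3.
  3 = 1*2 + 1, so a_1 = 1.
  2 = 2*1 + 0, so a_2 = 2.
The remainder reaches 0 after 3 divisions, so the expansion has 3 partial quotients, read off in order.

[3; 1, 2]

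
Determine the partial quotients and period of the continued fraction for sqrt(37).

[6; (12)]

Write x_i = (sqrt(37) + m_i)/d_i with (m_0, d_0) = (0, 1). a_0 = floor(sqrt(37)) = 6, since 6^2 = 36 <= 37 < 49 = 7^2.
Iterate m_{i+1} = d_i*a_i - m_i, d_{i+1} = (37 - m_{i+1}^2)/d_i, a_{i+1} = floor((a_0 + m_{i+1})/d_{i+1}):
  m_1 = 1*6 - 0 = 6, d_1 = (37 - 6^2)/1 = 1/1 = 1, a_1 = floor((6 + 6)/1) = 12.
  m_2 = 1*12 - 6 = 6, d_2 = (37 - 6^2)/1 = 1/1 = 1: (m_2, d_2) = (m_1, d_1) = (6, 1), so from here the quotient a_1 repeats; the period length is 1.
Hence the expansion of sqrt(37) is a_0 = 6 followed by the repeating block 12 (period 1).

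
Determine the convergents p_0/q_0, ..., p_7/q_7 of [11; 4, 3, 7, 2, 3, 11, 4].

11/1, 45/4, 146/13, 1067/95, 2280/203, 7907/704, 89257/7947, 364935/32492

Using the convergent recurrence p_i = a_i*p_{i-1} + p_{i-2}, q_i = a_i*q_{i-1} + q_{i-2} with p_{-2}=0, p_{-1}=1, q_{-2}=1, q_{-1}=0:
  i=0: a_0=11, p_0 = 11*1 + 0 = 11, q_0 = 11*0 + 1 = 1.
  i=1: a_1=4, p_1 = 4*11 + 1 = 45, q_1 = 4*1 + 0 = 4.
  i=2: a_2=3, p_2 = 3*45 + 11 = 146, q_2 = 3*4 + 1 = 13.
  i=3: a_3=7, p_3 = 7*146 + 45 = 1067, q_3 = 7*13 + 4 = 95.
  i=4: a_4=2, p_4 = 2*1067 + 146 = 2280, q_4 = 2*95 + 13 = 203.
  i=5: a_5=3, p_5 = 3*2280 + 1067 = 7907, q_5 = 3*203 + 95 = 704.
  i=6: a_6=11, p_6 = 11*7907 + 2280 = 89257, q_6 = 11*704 + 203 = 7947.
  i=7: a_7=4, p_7 = 4*89257 + 7907 = 364935, q_7 = 4*7947 + 704 = 32492.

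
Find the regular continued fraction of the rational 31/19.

[1; 1, 1, 1, 2, 2]

Run the Euclidean algorithm on 31 and 19; the successive quotients are the partial quotients a_0, a_1, ... (each step inverts the fractional part left over by the previous one):
  31 = 1*19 + 12, so a_0 = 1.
  19 = 1*12 + 7, so a_1 = 1.
  12 = 1*7 + 5, so a_2 = 1.
  7 = 1*5 + 2, so a_3 = 1.
  5 = 2*2 + 1, so a_4 = 2.
  2 = 2*1 + 0, so a_5 = 2.
The remainder reaches 0 after 6 divisions, so the expansion has 6 partial quotients, read off in order.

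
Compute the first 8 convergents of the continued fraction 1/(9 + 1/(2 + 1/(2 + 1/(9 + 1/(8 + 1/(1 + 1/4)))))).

0/1, 1/9, 2/19, 5/47, 47/442, 381/3583, 428/4025, 2093/19683

Using the convergent recurrence p_i = a_i*p_{i-1} + p_{i-2}, q_i = a_i*q_{i-1} + q_{i-2} with p_{-2}=0, p_{-1}=1, q_{-2}=1, q_{-1}=0:
  i=0: a_0=0, p_0 = 0*1 + 0 = 0, q_0 = 0*0 + 1 = 1.
  i=1: a_1=9, p_1 = 9*0 + 1 = 1, q_1 = 9*1 + 0 = 9.
  i=2: a_2=2, p_2 = 2*1 + 0 = 2, q_2 = 2*9 + 1 = 19.
  i=3: a_3=2, p_3 = 2*2 + 1 = 5, q_3 = 2*19 + 9 = 47.
  i=4: a_4=9, p_4 = 9*5 + 2 = 47, q_4 = 9*47 + 19 = 442.
  i=5: a_5=8, p_5 = 8*47 + 5 = 381, q_5 = 8*442 + 47 = 3583.
  i=6: a_6=1, p_6 = 1*381 + 47 = 428, q_6 = 1*3583 + 442 = 4025.
  i=7: a_7=4, p_7 = 4*428 + 381 = 2093, q_7 = 4*4025 + 3583 = 19683.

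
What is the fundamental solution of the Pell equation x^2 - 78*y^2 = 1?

First expand sqrt(78) as a continued fraction. With x_i = (sqrt(78) + m_i)/d_i and (m_0, d_0) = (0, 1): a_0 = floor(sqrt(78)) = 8, since 8^2 = 64 <= 78 < 81 = 9^2.
Iterate m_{i+1} = d_i*a_i - m_i, d_{i+1} = (78 - m_{i+1}^2)/d_i, a_{i+1} = floor((a_0 + m_{i+1})/d_{i+1}):
  m_1 = 1*8 - 0 = 8, d_1 = (78 - 8^2)/1 = 14/1 = 14, a_1 = floor((8 + 8)/14) = 1.
  m_2 = 14*1 - 8 = 6, d_2 = (78 - 6^2)/14 = 42/14 = 3, a_2 = floor((8 + 6)/3) = 4.
  m_3 = 3*4 - 6 = 6, d_3 = (78 - 6^2)/3 = 42/3 = 14, a_3 = floor((8 + 6)/14) = 1.
  m_4 = 14*1 - 6 = 8, d_4 = (78 - 8^2)/14 = 14/14 = 1, a_4 = floor((8 + 8)/1) = 16.
  m_5 = 1*16 - 8 = 8, d_5 = (78 - 8^2)/1 = 14/1 = 14: (m_5, d_5) = (m_1, d_1) = (8, 14), so from here the quotients repeat a_1, ..., a_4; the period length is 4.
So sqrt(78) = [8; (1, 4, 1, 16)] with period length k = 4.
k is even, so the fundamental solution of x^2 - 78y^2 = 1 is (p_{k-1}, q_{k-1}) = (p_3, q_3); compute convergents through index 3.
Convergents (p_i = a_i*p_{i-1} + p_{i-2}, q_i = a_i*q_{i-1} + q_{i-2} with p_{-2}=0, p_{-1}=1, q_{-2}=1, q_{-1}=0):
  i=0: a_0=8, p_0 = 8*1 + 0 = 8, q_0 = 8*0 + 1 = 1.
  i=1: a_1=1, p_1 = 1*8 + 1 = 9, q_1 = 1*1 + 0 = 1.
  i=2: a_2=4, p_2 = 4*9 + 8 = 44, q_2 = 4*1 + 1 = 5.
  i=3: a_3=1, p_3 = 1*44 + 9 = 53, q_3 = 1*5 + 1 = 6.
Check: 53^2 - 78*6^2 = 2809 - 2808 = 1, so (x, y) = (53, 6) solves the equation, and by the theorem it is the least positive solution.

(x, y) = (53, 6)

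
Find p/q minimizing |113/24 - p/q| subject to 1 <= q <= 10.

33/7

Expand x = 113/24 as a continued fraction with the Euclidean algorithm:
  113 = 4*24 + 17, so a_0 = 4.
  24 = 1*17 + 7, so a_1 = 1.
  17 = 2*7 + 3, so a_2 = 2.
  7 = 2*3 + 1, so a_3 = 2.
  3 = 3*1 + 0, so a_4 = 3.
so x = [4; 1, 2, 2, 3].
Convergents (p_i = a_i*p_{i-1} + p_{i-2}, q_i = a_i*q_{i-1} + q_{i-2} with p_{-2}=0, p_{-1}=1, q_{-2}=1, q_{-1}=0), until the denominator exceeds 10:
  i=0: a_0=4, p_0 = 4*1 + 0 = 4, q_0 = 4*0 + 1 = 1.
  i=1: a_1=1, p_1 = 1*4 + 1 = 5, q_1 = 1*1 + 0 = 1.
  i=2: a_2=2, p_2 = 2*5 + 4 = 14, q_2 = 2*1 + 1 = 3.
  i=3: a_3=2, p_3 = 2*14 + 5 = 33, q_3 = 2*3 + 1 = 7.
  i=4: a_4=3, p_4 = 3*33 + 14 = 113, q_4 = 3*7 + 3 = 24.
q_4 = 24 > 10, so the last convergent with denominator <= 10 is p_3/q_3 = 33/7.
The closest fraction with denominator <= 10 is either p_3/q_3 or the intermediate fraction (k*p_3 + p_2)/(k*q_3 + q_2) with the largest k >= 1 whose denominator stays <= 10; these approach x as k grows, and every other convergent or intermediate fraction in range is farther away.
Largest k: floor((10 - q_2)/q_3) = floor((10 - 3)/7) = 1.
That gives (1*33 + 14)/(1*7 + 3) = 47/10.
Compare the errors: |x - 33/7| = |113*7 - 33*24|/(24*7) = 1/168, and |x - 47/10| = |113*10 - 47*24|/(24*10) = 2/240.
Cross-multiplying, 1*240 = 240 < 336 = 2*168, so 1/168 is smaller: the convergent 33/7 is closer to x than 47/10.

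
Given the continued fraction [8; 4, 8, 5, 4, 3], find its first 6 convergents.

8/1, 33/4, 272/33, 1393/169, 5844/709, 18925/2296

Using the convergent recurrence p_i = a_i*p_{i-1} + p_{i-2}, q_i = a_i*q_{i-1} + q_{i-2} with p_{-2}=0, p_{-1}=1, q_{-2}=1, q_{-1}=0:
  i=0: a_0=8, p_0 = 8*1 + 0 = 8, q_0 = 8*0 + 1 = 1.
  i=1: a_1=4, p_1 = 4*8 + 1 = 33, q_1 = 4*1 + 0 = 4.
  i=2: a_2=8, p_2 = 8*33 + 8 = 272, q_2 = 8*4 + 1 = 33.
  i=3: a_3=5, p_3 = 5*272 + 33 = 1393, q_3 = 5*33 + 4 = 169.
  i=4: a_4=4, p_4 = 4*1393 + 272 = 5844, q_4 = 4*169 + 33 = 709.
  i=5: a_5=3, p_5 = 3*5844 + 1393 = 18925, q_5 = 3*709 + 169 = 2296.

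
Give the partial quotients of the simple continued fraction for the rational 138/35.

[3; 1, 16, 2]

Run the Euclidean algorithm on 138 and 35; the successive quotients are the partial quotients a_0, a_1, ... (each step inverts the fractional part left over by the previous one):
  138 = 3*35 + 33, so a_0 = 3.
  35 = 1*33 + 2, so a_1 = 1.
  33 = 16*2 + 1, so a_2 = 16.
  2 = 2*1 + 0, so a_3 = 2.
The remainder reaches 0 after 4 divisions, so the expansion has 4 partial quotients, read off in order.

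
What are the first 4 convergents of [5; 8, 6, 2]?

Using the convergent recurrence p_i = a_i*p_{i-1} + p_{i-2}, q_i = a_i*q_{i-1} + q_{i-2} with p_{-2}=0, p_{-1}=1, q_{-2}=1, q_{-1}=0:
  i=0: a_0=5, p_0 = 5*1 + 0 = 5, q_0 = 5*0 + 1 = 1.
  i=1: a_1=8, p_1 = 8*5 + 1 = 41, q_1 = 8*1 + 0 = 8.
  i=2: a_2=6, p_2 = 6*41 + 5 = 251, q_2 = 6*8 + 1 = 49.
  i=3: a_3=2, p_3 = 2*251 + 41 = 543, q_3 = 2*49 + 8 = 106.

5/1, 41/8, 251/49, 543/106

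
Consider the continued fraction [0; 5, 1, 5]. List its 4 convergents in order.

Using the convergent recurrence p_i = a_i*p_{i-1} + p_{i-2}, q_i = a_i*q_{i-1} + q_{i-2} with p_{-2}=0, p_{-1}=1, q_{-2}=1, q_{-1}=0:
  i=0: a_0=0, p_0 = 0*1 + 0 = 0, q_0 = 0*0 + 1 = 1.
  i=1: a_1=5, p_1 = 5*0 + 1 = 1, q_1 = 5*1 + 0 = 5.
  i=2: a_2=1, p_2 = 1*1 + 0 = 1, q_2 = 1*5 + 1 = 6.
  i=3: a_3=5, p_3 = 5*1 + 1 = 6, q_3 = 5*6 + 5 = 35.

0/1, 1/5, 1/6, 6/35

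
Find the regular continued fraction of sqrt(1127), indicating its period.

Write x_i = (sqrt(1127) + m_i)/d_i with (m_0, d_0) = (0, 1). a_0 = floor(sqrt(1127)) = 33, since 33^2 = 1089 <= 1127 < 1156 = 34^2.
Iterate m_{i+1} = d_i*a_i - m_i, d_{i+1} = (1127 - m_{i+1}^2)/d_i, a_{i+1} = floor((a_0 + m_{i+1})/d_{i+1}):
  m_1 = 1*33 - 0 = 33, d_1 = (1127 - 33^2)/1 = 38/1 = 38, a_1 = floor((33 + 33)/38) = 1.
  m_2 = 38*1 - 33 = 5, d_2 = (1127 - 5^2)/38 = 1102/38 = 29, a_2 = floor((33 + 5)/29) = 1.
  m_3 = 29*1 - 5 = 24, d_3 = (1127 - 24^2)/29 = 551/29 = 19, a_3 = floor((33 + 24)/19) = 3.
  m_4 = 19*3 - 24 = 33, d_4 = (1127 - 33^2)/19 = 38/19 = 2, a_4 = floor((33 + 33)/2) = 33.
  m_5 = 2*33 - 33 = 33, d_5 = (1127 - 33^2)/2 = 38/2 = 19, a_5 = floor((33 + 33)/19) = 3.
  m_6 = 19*3 - 33 = 24, d_6 = (1127 - 24^2)/19 = 551/19 = 29, a_6 = floor((33 + 24)/29) = 1.
  m_7 = 29*1 - 24 = 5, d_7 = (1127 - 5^2)/29 = 1102/29 = 38, a_7 = floor((33 + 5)/38) = 1.
  m_8 = 38*1 - 5 = 33, d_8 = (1127 - 33^2)/38 = 38/38 = 1, a_8 = floor((33 + 33)/1) = 66.
  m_9 = 1*66 - 33 = 33, d_9 = (1127 - 33^2)/1 = 38/1 = 38: (m_9, d_9) = (m_1, d_1) = (33, 38), so from here the quotients repeat a_1, ..., a_8; the period length is 8.
Hence the expansion of sqrt(1127) is a_0 = 33 followed by the repeating block 1, 1, 3, 33, 3, 1, 1, 66 (period 8).

[33; (1, 1, 3, 33, 3, 1, 1, 66)]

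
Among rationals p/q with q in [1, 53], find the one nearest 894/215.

79/19

Expand x = 894/215 as a continued fraction with the Euclidean algorithm:
  894 = 4*215 + 34, so a_0 = 4.
  215 = 6*34 + 11, so a_1 = 6.
  34 = 3*11 + 1, so a_2 = 3.
  11 = 11*1 + 0, so a_3 = 11.
so x = [4; 6, 3, 11].
Convergents (p_i = a_i*p_{i-1} + p_{i-2}, q_i = a_i*q_{i-1} + q_{i-2} with p_{-2}=0, p_{-1}=1, q_{-2}=1, q_{-1}=0), until the denominator exceeds 53:
  i=0: a_0=4, p_0 = 4*1 + 0 = 4, q_0 = 4*0 + 1 = 1.
  i=1: a_1=6, p_1 = 6*4 + 1 = 25, q_1 = 6*1 + 0 = 6.
  i=2: a_2=3, p_2 = 3*25 + 4 = 79, q_2 = 3*6 + 1 = 19.
  i=3: a_3=11, p_3 = 11*79 + 25 = 894, q_3 = 11*19 + 6 = 215.
q_3 = 215 > 53, so the last convergent with denominator <= 53 is p_2/q_2 = 79/19.
The closest fraction with denominator <= 53 is either p_2/q_2 or the intermediate fraction (k*p_2 + p_1)/(k*q_2 + q_1) with the largest k >= 1 whose denominator stays <= 53; these approach x as k grows, and every other convergent or intermediate fraction in range is farther away.
Largest k: floor((53 - q_1)/q_2) = floor((53 - 6)/19) = 2.
That gives (2*79 + 25)/(2*19 + 6) = 183/44.
Compare the errors: |x - 79/19| = |894*19 - 79*215|/(215*19) = 1/4085, and |x - 183/44| = |894*44 - 183*215|/(215*44) = 9/9460.
Cross-multiplying, 1*9460 = 9460 < 36765 = 9*4085, so 1/4085 is smaller: the convergent 79/19 is closer to x than 183/44.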